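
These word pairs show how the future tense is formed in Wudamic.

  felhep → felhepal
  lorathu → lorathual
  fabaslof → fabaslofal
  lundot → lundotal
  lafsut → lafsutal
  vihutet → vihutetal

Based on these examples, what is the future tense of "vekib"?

Every pair shown (felhep → felhepal, lorathu → lorathual, fabaslof → fabaslofal, …) follows the same rule: add -al.
So vekib → vekibal.

vekibal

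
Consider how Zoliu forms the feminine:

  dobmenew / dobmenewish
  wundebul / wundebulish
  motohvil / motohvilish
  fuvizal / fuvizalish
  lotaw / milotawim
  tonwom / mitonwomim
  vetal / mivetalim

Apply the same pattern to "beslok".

dobmenew and lotaw both end in -w yet inflect differently (dobmenewish, milotawim), so the final letter is not what conditions the rule; the number of vowels is.
"beslok" has 2 vowels. The stems with 2 vowels (lotaw → milotawim, tonwom → mitonwomim, vetal → mivetalim) add mi- … -im around the stem.
So beslok → mibeslokim.

mibeslokim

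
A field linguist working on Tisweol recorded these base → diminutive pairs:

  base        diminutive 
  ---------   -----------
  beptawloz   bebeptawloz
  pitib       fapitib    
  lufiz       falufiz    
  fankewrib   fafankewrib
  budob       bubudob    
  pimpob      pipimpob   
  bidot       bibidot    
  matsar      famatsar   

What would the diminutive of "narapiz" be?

fanarapiz

"narapiz" has last vowel 'i'. The stems whose last vowel is 'i' (lufiz → falufiz, pitib → fapitib, fankewrib → fafankewrib) add the prefix fa-.
So narapiz → fanarapiz.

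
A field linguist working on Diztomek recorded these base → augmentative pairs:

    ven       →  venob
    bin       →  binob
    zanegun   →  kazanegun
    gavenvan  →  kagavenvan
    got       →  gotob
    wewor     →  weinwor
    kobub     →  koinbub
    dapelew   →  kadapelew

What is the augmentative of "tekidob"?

katekidob

bin and gavenvan both end in -n yet inflect differently (binob, kagavenvan), so the final letter is not what conditions the rule; the number of vowels is.
"tekidob" has 3 vowels. The stems with 3 vowels (gavenvan → kagavenvan, zanegun → kazanegun, dapelew → kadapelew) add the prefix ka-.
So tekidob → katekidob.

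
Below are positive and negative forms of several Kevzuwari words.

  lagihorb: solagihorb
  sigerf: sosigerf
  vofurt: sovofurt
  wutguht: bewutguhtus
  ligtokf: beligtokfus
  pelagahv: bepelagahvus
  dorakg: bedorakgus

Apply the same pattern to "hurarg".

vofurt and wutguht both end in -t yet inflect differently (sovofurt, bewutguhtus), so the final letter is not what conditions the rule; the second-to-last letter is.
"hurarg" has second-to-last letter 'r'. The stems whose second-to-last letter is 'r' (lagihorb → solagihorb, sigerf → sosigerf, vofurt → sovofurt) add the prefix so-.
The other pattern: stems whose second-to-last letter is 'h' or 'k' add be- … -us around the stem.
So hurarg → sohurarg.

sohurarg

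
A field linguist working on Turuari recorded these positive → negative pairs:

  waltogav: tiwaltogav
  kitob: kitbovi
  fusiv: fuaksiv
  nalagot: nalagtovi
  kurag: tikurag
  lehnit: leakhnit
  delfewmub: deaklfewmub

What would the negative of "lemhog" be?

nalagot and lehnit both end in -t yet inflect differently (nalagtovi, leakhnit), so the final letter is not what conditions the rule; the last vowel is.
"lemhog" has last vowel 'o'. The stems whose last vowel is 'o' (nalagot → nalagtovi, kitob → kitbovi) delete the last vowel and add -ovi.
So lemhog → lemhgovi.

lemhgovi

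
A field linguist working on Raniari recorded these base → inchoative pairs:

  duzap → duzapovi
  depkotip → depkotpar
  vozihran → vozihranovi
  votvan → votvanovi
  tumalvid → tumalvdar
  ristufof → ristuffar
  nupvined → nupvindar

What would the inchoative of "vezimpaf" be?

vezimpafovi

"vezimpaf" has last vowel 'a'. The stems whose last vowel is 'a' (votvan → votvanovi, vozihran → vozihranovi, duzap → duzapovi) add -ovi.
The other pattern: stems whose last vowel is 'e', 'i' or 'o' delete the last vowel and add -ar.
So vezimpaf → vezimpafovi.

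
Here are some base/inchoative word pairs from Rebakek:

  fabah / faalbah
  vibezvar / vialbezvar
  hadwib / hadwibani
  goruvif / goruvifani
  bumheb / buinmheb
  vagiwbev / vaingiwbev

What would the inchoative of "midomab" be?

hadwib and bumheb both end in -b yet inflect differently (hadwibani, buinmheb), so the final letter is not what conditions the rule; the last vowel is.
"midomab" has last vowel 'a'. The stems whose last vowel is 'a' (fabah → faalbah, vibezvar → vialbezvar) insert -al- after the first vowel.
So midomab → mialdomab.

mialdomab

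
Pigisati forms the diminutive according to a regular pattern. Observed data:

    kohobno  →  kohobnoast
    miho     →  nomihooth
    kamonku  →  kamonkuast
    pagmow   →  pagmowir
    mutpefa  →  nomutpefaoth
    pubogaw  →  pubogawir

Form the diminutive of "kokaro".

kokaroast

"kokaro" begins with k-. The stems beginning with k- (kamonku → kamonkuast, kohobno → kohobnoast) add -ast.
The other patterns: stems beginning with m- add no- … -oth around the stem; stems beginning with p- add -ir.
So kokaro → kokaroast.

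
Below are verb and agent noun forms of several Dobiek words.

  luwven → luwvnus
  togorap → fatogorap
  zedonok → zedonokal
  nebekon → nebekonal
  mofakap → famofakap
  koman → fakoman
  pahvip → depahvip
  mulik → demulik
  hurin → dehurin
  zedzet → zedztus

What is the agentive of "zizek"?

zizkus

hurin and luwven both end in -n yet inflect differently (dehurin, luwvnus), so the final letter is not what conditions the rule; the last vowel is.
"zizek" has last vowel 'e'. The stems whose last vowel is 'e' (luwven → luwvnus, zedzet → zedztus) delete the last vowel and add -us.
So zizek → zizkus.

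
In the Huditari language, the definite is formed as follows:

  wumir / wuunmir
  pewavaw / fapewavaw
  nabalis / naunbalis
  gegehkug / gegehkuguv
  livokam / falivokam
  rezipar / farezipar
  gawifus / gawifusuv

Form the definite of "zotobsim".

"zotobsim" has last vowel 'i'. The stems whose last vowel is 'i' (wumir → wuunmir, nabalis → naunbalis) insert -un- after the first vowel.
The other patterns: stems whose last vowel is 'a' add the prefix fa-; stems whose last vowel is 'u' add -uv.
So zotobsim → zountobsim.

zountobsim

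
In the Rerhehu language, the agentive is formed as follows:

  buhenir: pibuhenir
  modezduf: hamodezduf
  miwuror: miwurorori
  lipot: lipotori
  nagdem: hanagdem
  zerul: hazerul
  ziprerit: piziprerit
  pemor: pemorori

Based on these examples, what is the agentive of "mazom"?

miwuror and buhenir both end in -r yet inflect differently (miwurorori, pibuhenir), so the final letter is not what conditions the rule; the last vowel is.
"mazom" has last vowel 'o'. The stems whose last vowel is 'o' (miwuror → miwurorori, lipot → lipotori, pemor → pemorori) add -ori.
The other patterns: stems whose last vowel is 'i' add the prefix pi-; stems whose last vowel is 'e' or 'u' add the prefix ha-.
So mazom → mazomori.

mazomori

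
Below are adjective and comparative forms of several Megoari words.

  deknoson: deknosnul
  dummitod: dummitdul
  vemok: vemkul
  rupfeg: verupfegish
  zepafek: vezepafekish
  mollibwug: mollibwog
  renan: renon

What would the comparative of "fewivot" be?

"fewivot" has last vowel 'o'. The stems whose last vowel is 'o' (deknoson → deknosnul, dummitod → dummitdul, vemok → vemkul) delete the last vowel and add -ul.
So fewivot → fewivtul.

fewivtul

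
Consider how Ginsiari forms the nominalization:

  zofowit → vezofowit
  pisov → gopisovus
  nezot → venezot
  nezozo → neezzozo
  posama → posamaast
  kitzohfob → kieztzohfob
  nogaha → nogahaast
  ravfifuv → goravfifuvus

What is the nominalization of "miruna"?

pisov and nezot both have last vowel 'o' yet inflect differently (gopisovus, venezot), so the last vowel is not what conditions the rule; the final letter is.
"miruna" ends in -a. The stems ending in -a (nogaha → nogahaast, posama → posamaast) add -ast.
So miruna → mirunaast.

mirunaast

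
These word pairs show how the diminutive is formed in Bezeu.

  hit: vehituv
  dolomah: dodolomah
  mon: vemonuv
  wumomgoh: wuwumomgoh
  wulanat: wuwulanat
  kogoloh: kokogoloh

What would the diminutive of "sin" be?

hit and wulanat both end in -t yet inflect differently (vehituv, wuwulanat), so the final letter is not what conditions the rule; the number of vowels is.
"sin" has 1 vowel. The stems with 1 vowel (hit → vehituv, mon → vemonuv) add ve- … -uv around the stem.
So sin → vesinuv.

vesinuv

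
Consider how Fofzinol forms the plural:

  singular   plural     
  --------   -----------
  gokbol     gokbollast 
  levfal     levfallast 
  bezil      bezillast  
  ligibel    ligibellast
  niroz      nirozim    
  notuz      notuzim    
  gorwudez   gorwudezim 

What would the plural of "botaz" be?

gokbol and niroz both have last vowel 'o' yet inflect differently (gokbollast, nirozim), so the last vowel is not what conditions the rule; the final letter is.
"botaz" ends in -z. The stems ending in -z (niroz → nirozim, notuz → notuzim, gorwudez → gorwudezim) add -im.
So botaz → botazim.

botazim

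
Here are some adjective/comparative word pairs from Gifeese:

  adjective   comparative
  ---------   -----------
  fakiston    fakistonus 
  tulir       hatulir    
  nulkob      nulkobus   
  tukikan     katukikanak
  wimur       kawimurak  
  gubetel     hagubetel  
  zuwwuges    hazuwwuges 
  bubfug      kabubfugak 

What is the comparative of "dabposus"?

tulir and wimur both end in -r yet inflect differently (hatulir, kawimurak), so the final letter is not what conditions the rule; the last vowel is.
"dabposus" has last vowel 'u'. The stems whose last vowel is 'u' (wimur → kawimurak, bubfug → kabubfugak) add ka- … -ak around the stem.
The other patterns: stems whose last vowel is 'e' or 'i' add the prefix ha-; stems whose last vowel is 'o' add -us.
So dabposus → kadabposusak.

kadabposusak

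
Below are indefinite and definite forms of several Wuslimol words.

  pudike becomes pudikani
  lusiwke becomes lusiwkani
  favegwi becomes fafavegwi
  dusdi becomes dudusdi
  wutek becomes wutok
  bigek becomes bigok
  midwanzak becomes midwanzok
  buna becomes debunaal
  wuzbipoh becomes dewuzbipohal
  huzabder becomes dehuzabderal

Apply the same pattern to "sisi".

pudike and wutek both have last vowel 'e' yet inflect differently (pudikani, wutok), so the last vowel is not what conditions the rule; the final letter is.
"sisi" ends in -i. The stems ending in -i (favegwi → fafavegwi, dusdi → dudusdi) repeat the first consonant+vowel as a prefix.
The other patterns: stems ending in -e drop the final letter and add -ani; stems ending in -k change the last vowel to 'o'; stems ending in -a, -h or -r add de- … -al around the stem.
So sisi → sisisi.

sisisi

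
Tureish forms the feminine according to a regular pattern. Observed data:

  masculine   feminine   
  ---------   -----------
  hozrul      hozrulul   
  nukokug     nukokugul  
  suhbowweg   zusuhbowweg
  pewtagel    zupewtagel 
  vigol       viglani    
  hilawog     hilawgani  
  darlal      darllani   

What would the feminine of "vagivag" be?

vagivgani

nukokug and suhbowweg both end in -g yet inflect differently (nukokugul, zusuhbowweg), so the final letter is not what conditions the rule; the last vowel is.
"vagivag" has last vowel 'a'. The one such stem in the data (darlal → darllani) deletes the last vowel and adds -ani (as do vigol, hilawog), so the same rule applies.
So vagivag → vagivgani.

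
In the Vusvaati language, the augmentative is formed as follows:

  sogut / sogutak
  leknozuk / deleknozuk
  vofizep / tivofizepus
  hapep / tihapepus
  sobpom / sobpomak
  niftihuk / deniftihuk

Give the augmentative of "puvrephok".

niftihuk and sogut both have last vowel 'u' yet inflect differently (deniftihuk, sogutak), so the last vowel is not what conditions the rule; the final letter is.
"puvrephok" ends in -k. The stems ending in -k (niftihuk → deniftihuk, leknozuk → deleknozuk) add the prefix de-.
The other patterns: stems ending in -p add ti- … -us around the stem; stems ending in -m or -t add -ak.
So puvrephok → depuvrephok.

depuvrephok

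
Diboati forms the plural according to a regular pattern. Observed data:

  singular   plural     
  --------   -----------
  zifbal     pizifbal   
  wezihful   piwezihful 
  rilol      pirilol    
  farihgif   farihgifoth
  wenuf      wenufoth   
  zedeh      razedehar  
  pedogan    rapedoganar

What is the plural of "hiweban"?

wezihful and wenuf both have last vowel 'u' yet inflect differently (piwezihful, wenufoth), so the last vowel is not what conditions the rule; the final letter is.
"hiweban" ends in -n. The one such stem in the data (pedogan → rapedoganar) adds ra- … -ar around the stem, so the same rule applies.
The other patterns: stems ending in -l add the prefix pi-; stems ending in -f add -oth.
So hiweban → rahiwebanar.

rahiwebanar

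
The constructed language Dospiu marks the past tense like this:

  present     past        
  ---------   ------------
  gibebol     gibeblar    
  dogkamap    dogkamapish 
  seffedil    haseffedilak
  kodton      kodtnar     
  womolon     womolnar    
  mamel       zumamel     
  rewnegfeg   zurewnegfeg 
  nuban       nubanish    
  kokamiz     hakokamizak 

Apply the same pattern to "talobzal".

nuban and kodton both end in -n yet inflect differently (nubanish, kodtnar), so the final letter is not what conditions the rule; the last vowel is.
"talobzal" has last vowel 'a'. The stems whose last vowel is 'a' (dogkamap → dogkamapish, nuban → nubanish) add -ish.
So talobzal → talobzalish.

talobzalish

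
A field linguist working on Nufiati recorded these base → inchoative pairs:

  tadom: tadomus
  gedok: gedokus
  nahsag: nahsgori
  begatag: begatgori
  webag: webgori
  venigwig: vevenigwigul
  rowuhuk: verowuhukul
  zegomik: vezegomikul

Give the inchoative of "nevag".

nevgori

"nevag" has last vowel 'a'. The stems whose last vowel is 'a' (nahsag → nahsgori, begatag → begatgori, webag → webgori) delete the last vowel and add -ori.
So nevag → nevgori.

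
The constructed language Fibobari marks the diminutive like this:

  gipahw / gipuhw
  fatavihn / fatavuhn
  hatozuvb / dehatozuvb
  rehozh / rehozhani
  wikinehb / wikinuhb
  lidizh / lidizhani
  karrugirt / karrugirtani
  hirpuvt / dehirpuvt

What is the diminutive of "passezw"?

"passezw" has second-to-last letter 'z'. The stems whose second-to-last letter is 'z' (rehozh → rehozhani, lidizh → lidizhani) add -ani.
So passezw → passezwani.

passezwani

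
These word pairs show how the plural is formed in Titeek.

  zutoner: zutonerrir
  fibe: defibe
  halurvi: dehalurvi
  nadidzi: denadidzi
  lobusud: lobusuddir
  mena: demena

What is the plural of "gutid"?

gutiddir

fibe and zutoner both have last vowel 'e' yet inflect differently (defibe, zutonerrir), so the last vowel is not what conditions the rule; whether the stem ends in a vowel or a consonant is.
"gutid" ends in a consonant. The stems ending in a consonant (lobusud → lobusuddir, zutoner → zutonerrir) double the final consonant and add -ir.
So gutid → gutiddir.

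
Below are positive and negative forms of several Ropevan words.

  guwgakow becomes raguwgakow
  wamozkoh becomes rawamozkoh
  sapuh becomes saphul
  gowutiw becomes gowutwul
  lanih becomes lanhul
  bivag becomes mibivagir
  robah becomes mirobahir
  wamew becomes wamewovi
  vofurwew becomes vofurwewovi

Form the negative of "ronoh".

"ronoh" has last vowel 'o'. The stems whose last vowel is 'o' (guwgakow → raguwgakow, wamozkoh → rawamozkoh) add the prefix ra-.
So ronoh → raronoh.

raronoh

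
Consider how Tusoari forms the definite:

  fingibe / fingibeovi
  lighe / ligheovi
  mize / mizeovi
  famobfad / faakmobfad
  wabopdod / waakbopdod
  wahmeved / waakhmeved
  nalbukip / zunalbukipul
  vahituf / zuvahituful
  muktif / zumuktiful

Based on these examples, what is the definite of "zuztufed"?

fingibe and wahmeved both have last vowel 'e' yet inflect differently (fingibeovi, waakhmeved), so the last vowel is not what conditions the rule; the final letter is.
"zuztufed" ends in -d. The stems ending in -d (famobfad → faakmobfad, wabopdod → waakbopdod, wahmeved → waakhmeved) insert -ak- after the first vowel.
So zuztufed → zuakztufed.

zuakztufed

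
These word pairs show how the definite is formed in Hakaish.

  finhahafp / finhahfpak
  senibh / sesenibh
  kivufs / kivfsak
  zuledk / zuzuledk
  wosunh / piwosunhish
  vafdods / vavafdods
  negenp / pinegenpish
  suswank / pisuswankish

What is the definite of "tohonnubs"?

totohonnubs

"tohonnubs" has second-to-last letter 'b'. The one such stem in the data (senibh → sesenibh) repeats the first consonant+vowel as a prefix (as do zuledk, vafdods), so the same rule applies.
The other patterns: stems whose second-to-last letter is 'n' add pi- … -ish around the stem; stems whose second-to-last letter is 'f' delete the last vowel and add -ak.
So tohonnubs → totohonnubs.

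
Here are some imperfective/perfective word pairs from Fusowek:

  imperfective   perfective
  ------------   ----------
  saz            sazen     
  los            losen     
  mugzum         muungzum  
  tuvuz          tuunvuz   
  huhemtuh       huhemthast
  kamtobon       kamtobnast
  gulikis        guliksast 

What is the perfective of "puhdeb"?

puunhdeb

"puhdeb" has 2 vowels. The stems with 2 vowels (mugzum → muungzum, tuvuz → tuunvuz) insert -un- after the first vowel.
So puhdeb → puunhdeb.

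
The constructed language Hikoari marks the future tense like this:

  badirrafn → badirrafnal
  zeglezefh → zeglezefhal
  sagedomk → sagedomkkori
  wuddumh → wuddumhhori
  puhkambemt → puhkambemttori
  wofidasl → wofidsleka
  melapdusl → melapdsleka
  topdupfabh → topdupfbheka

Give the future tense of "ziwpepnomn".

zeglezefh and wuddumh both end in -h yet inflect differently (zeglezefhal, wuddumhhori), so the final letter is not what conditions the rule; the second-to-last letter is.
"ziwpepnomn" has second-to-last letter 'm'. The stems whose second-to-last letter is 'm' (sagedomk → sagedomkkori, wuddumh → wuddumhhori, puhkambemt → puhkambemttori) double the final consonant and add -ori.
So ziwpepnomn → ziwpepnomnnori.

ziwpepnomnnori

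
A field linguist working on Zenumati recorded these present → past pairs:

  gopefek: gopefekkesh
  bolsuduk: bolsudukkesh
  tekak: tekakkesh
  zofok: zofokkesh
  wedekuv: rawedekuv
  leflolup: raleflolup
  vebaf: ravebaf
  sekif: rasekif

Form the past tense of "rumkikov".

rarumkikov

bolsuduk and wedekuv both have last vowel 'u' yet inflect differently (bolsudukkesh, rawedekuv), so the last vowel is not what conditions the rule; the final letter is.
"rumkikov" ends in -v. The one such stem in the data (wedekuv → rawedekuv) adds the prefix ra-, so the same rule applies.
The other pattern: stems ending in -k double the final consonant and add -esh.
So rumkikov → rarumkikov.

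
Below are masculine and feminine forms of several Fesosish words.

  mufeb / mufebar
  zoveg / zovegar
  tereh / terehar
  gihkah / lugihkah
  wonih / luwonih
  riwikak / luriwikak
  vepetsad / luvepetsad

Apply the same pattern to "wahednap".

tereh and gihkah both end in -h yet inflect differently (terehar, lugihkah), so the final letter is not what conditions the rule; the last vowel is.
"wahednap" has last vowel 'a'. The stems whose last vowel is 'a' (gihkah → lugihkah, riwikak → luriwikak, vepetsad → luvepetsad) add the prefix lu-.
So wahednap → luwahednap.

luwahednap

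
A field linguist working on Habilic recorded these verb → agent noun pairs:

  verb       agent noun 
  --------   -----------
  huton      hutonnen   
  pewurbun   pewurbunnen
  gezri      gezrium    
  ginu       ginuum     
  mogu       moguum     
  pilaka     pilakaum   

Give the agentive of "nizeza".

nizezaum

"nizeza" ends in a vowel. The stems ending in a vowel (gezri → gezrium, ginu → ginuum, mogu → moguum) add -um.
So nizeza → nizezaum.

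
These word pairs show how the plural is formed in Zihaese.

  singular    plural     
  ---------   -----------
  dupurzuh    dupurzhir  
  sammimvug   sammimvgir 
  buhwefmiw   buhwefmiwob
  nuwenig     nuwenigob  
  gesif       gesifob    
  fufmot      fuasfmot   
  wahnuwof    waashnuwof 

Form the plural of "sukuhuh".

sukuhhir

"sukuhuh" has last vowel 'u'. The stems whose last vowel is 'u' (dupurzuh → dupurzhir, sammimvug → sammimvgir) delete the last vowel and add -ir.
So sukuhuh → sukuhhir.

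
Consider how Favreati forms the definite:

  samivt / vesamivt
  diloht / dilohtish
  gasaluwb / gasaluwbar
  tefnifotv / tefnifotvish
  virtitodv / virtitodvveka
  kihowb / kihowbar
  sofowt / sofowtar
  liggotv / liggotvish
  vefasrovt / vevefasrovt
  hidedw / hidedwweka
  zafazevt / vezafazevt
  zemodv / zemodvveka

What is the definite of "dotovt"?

vedotovt

"dotovt" has second-to-last letter 'v'. The stems whose second-to-last letter is 'v' (samivt → vesamivt, zafazevt → vezafazevt, vefasrovt → vevefasrovt) add the prefix ve-.
The other patterns: stems whose second-to-last letter is 'w' add -ar; stems whose second-to-last letter is 'd' double the final consonant and add -eka; stems whose second-to-last letter is 'h' or 't' add -ish.
So dotovt → vedotovt.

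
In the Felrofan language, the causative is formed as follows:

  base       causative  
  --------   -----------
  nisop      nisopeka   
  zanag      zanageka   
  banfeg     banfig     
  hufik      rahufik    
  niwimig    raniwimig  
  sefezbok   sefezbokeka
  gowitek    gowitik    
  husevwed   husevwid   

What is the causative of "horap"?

horapeka

hufik and gowitek both end in -k yet inflect differently (rahufik, gowitik), so the final letter is not what conditions the rule; the last vowel is.
"horap" has last vowel 'a'. The one such stem in the data (zanag → zanageka) adds -eka, so the same rule applies.
The other patterns: stems whose last vowel is 'i' add the prefix ra-; stems whose last vowel is 'e' change the last vowel to 'i'.
So horap → horapeka.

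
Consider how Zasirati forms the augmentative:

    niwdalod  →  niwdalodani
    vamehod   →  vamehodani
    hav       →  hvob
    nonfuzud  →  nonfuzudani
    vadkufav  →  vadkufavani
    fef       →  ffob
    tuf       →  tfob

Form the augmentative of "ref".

rfob

"ref" has 1 vowel. The stems with 1 vowel (tuf → tfob, hav → hvob, fef → ffob) delete the last vowel and add -ob.
The other pattern: stems with 3 vowels add -ani.
So ref → rfob.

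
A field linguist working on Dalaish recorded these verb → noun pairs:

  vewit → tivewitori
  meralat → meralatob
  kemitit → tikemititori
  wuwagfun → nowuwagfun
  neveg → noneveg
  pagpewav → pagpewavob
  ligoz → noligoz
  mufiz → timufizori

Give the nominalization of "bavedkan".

bavedkanob

vewit and meralat both end in -t yet inflect differently (tivewitori, meralatob), so the final letter is not what conditions the rule; the last vowel is.
"bavedkan" has last vowel 'a'. The stems whose last vowel is 'a' (pagpewav → pagpewavob, meralat → meralatob) add -ob.
So bavedkan → bavedkanob.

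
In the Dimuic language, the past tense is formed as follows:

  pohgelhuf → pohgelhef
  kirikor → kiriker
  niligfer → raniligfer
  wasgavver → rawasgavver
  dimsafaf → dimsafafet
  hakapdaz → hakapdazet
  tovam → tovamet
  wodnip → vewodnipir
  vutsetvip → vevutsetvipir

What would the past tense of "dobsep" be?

radobsep

"dobsep" has last vowel 'e'. The stems whose last vowel is 'e' (niligfer → raniligfer, wasgavver → rawasgavver) add the prefix ra-.
The other patterns: stems whose last vowel is 'o' or 'u' change the last vowel to 'e'; stems whose last vowel is 'a' add -et; stems whose last vowel is 'i' add ve- … -ir around the stem.
So dobsep → radobsep.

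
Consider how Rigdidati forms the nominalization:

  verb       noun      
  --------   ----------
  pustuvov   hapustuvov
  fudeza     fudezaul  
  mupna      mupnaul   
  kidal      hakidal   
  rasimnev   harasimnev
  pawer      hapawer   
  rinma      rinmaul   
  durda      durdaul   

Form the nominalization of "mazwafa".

mupna and kidal both have last vowel 'a' yet inflect differently (mupnaul, hakidal), so the last vowel is not what conditions the rule; the final letter is.
"mazwafa" ends in -a. The stems ending in -a (mupna → mupnaul, fudeza → fudezaul, durda → durdaul) add -ul.
The other pattern: stems ending in -l, -r or -v add the prefix ha-.
So mazwafa → mazwafaul.

mazwafaul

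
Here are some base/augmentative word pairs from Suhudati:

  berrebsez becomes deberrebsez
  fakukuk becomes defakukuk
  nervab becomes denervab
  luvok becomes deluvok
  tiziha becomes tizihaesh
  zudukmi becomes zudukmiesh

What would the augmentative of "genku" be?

"genku" ends in a vowel. The stems ending in a vowel (tiziha → tizihaesh, zudukmi → zudukmiesh) add -esh.
The other pattern: stems ending in a consonant add the prefix de-.
So genku → genkuesh.

genkuesh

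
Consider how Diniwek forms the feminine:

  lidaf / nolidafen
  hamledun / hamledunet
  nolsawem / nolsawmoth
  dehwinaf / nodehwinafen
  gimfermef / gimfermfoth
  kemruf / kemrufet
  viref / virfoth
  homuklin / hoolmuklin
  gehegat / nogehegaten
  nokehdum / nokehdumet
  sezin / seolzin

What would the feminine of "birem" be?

lidaf and kemruf both end in -f yet inflect differently (nolidafen, kemrufet), so the final letter is not what conditions the rule; the last vowel is.
"birem" has last vowel 'e'. The stems whose last vowel is 'e' (viref → virfoth, nolsawem → nolsawmoth, gimfermef → gimfermfoth) delete the last vowel and add -oth.
So birem → birmoth.

birmoth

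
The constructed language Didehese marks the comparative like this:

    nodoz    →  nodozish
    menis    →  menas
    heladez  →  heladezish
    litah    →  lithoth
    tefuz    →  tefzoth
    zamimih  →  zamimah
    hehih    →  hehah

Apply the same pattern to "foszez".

foszezish

litah and hehih both end in -h yet inflect differently (lithoth, hehah), so the final letter is not what conditions the rule; the last vowel is.
"foszez" has last vowel 'e'. The one such stem in the data (heladez → heladezish) adds -ish, so the same rule applies.
The other patterns: stems whose last vowel is 'a' or 'u' delete the last vowel and add -oth; stems whose last vowel is 'i' change the last vowel to 'a'.
So foszez → foszezish.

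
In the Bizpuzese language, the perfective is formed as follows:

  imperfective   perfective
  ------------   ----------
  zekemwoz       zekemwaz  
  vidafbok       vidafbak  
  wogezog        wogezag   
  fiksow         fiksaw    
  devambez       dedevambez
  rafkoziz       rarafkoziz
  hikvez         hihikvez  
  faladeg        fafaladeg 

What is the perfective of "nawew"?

nanawew

zekemwoz and devambez both end in -z yet inflect differently (zekemwaz, dedevambez), so the final letter is not what conditions the rule; the last vowel is.
"nawew" has last vowel 'e'. The stems whose last vowel is 'e' (devambez → dedevambez, hikvez → hihikvez, faladeg → fafaladeg) repeat the first consonant+vowel as a prefix.
So nawew → nanawew.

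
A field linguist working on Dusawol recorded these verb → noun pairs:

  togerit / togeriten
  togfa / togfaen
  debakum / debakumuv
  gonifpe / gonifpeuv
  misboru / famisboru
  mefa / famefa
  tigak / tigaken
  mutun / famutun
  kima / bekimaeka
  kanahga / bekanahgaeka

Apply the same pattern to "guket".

kanahga and togfa both end in -a yet inflect differently (bekanahgaeka, togfaen), so the final letter is not what conditions the rule; the first letter is.
"guket" begins with g-. The one such stem in the data (gonifpe → gonifpeuv) adds -uv, so the same rule applies.
So guket → guketuv.

guketuv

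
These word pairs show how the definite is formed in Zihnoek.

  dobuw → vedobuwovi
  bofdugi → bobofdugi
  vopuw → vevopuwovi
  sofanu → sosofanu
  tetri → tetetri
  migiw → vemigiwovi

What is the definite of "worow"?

migiw and tetri both have last vowel 'i' yet inflect differently (vemigiwovi, tetetri), so the last vowel is not what conditions the rule; whether the stem ends in a vowel or a consonant is.
"worow" ends in a consonant. The stems ending in a consonant (dobuw → vedobuwovi, vopuw → vevopuwovi, migiw → vemigiwovi) add ve- … -ovi around the stem.
So worow → veworowovi.

veworowovi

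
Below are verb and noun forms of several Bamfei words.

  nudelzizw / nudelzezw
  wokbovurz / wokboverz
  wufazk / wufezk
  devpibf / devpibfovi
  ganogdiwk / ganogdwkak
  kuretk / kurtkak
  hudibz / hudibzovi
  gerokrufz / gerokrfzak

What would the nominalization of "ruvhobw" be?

wokbovurz and hudibz both end in -z yet inflect differently (wokboverz, hudibzovi), so the final letter is not what conditions the rule; the second-to-last letter is.
"ruvhobw" has second-to-last letter 'b'. The stems whose second-to-last letter is 'b' (devpibf → devpibfovi, hudibz → hudibzovi) add -ovi.
The other patterns: stems whose second-to-last letter is 'r' or 'z' change the last vowel to 'e'; stems whose second-to-last letter is 'f', 't' or 'w' delete the last vowel and add -ak.
So ruvhobw → ruvhobwovi.

ruvhobwovi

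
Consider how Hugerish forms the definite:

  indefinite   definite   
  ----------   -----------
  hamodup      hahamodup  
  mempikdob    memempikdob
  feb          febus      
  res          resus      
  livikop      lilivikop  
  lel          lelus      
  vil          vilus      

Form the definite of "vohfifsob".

feb and mempikdob both end in -b yet inflect differently (febus, memempikdob), so the final letter is not what conditions the rule; the number of vowels is.
"vohfifsob" has 3 vowels. The stems with 3 vowels (livikop → lilivikop, mempikdob → memempikdob, hamodup → hahamodup) repeat the first consonant+vowel as a prefix.
So vohfifsob → vovohfifsob.

vovohfifsob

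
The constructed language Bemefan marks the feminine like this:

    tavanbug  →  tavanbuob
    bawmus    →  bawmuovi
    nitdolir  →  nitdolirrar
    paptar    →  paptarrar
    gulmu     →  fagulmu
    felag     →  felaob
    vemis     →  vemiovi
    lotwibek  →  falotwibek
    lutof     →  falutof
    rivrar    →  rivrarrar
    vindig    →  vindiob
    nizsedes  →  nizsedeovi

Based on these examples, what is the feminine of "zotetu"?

fazotetu

"zotetu" ends in -u. The one such stem in the data (gulmu → fagulmu) adds the prefix fa-, so the same rule applies.
The other patterns: stems ending in -r double the final consonant and add -ar; stems ending in -s drop the final letter and add -ovi; stems ending in -g drop the final letter and add -ob.
So zotetu → fazotetu.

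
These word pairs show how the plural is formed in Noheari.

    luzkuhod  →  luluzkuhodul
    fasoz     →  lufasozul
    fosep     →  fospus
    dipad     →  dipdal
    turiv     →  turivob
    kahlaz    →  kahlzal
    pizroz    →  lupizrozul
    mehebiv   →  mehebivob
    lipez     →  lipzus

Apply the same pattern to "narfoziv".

narfozivob

"narfoziv" has last vowel 'i'. The stems whose last vowel is 'i' (turiv → turivob, mehebiv → mehebivob) add -ob.
So narfoziv → narfozivob.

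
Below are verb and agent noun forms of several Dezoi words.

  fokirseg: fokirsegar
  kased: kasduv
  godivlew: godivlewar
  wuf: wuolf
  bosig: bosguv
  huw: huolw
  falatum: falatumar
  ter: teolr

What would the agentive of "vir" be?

violr

"vir" has 1 vowel. The stems with 1 vowel (wuf → wuolf, ter → teolr, huw → huolw) insert -ol- after the first vowel.
So vir → violr.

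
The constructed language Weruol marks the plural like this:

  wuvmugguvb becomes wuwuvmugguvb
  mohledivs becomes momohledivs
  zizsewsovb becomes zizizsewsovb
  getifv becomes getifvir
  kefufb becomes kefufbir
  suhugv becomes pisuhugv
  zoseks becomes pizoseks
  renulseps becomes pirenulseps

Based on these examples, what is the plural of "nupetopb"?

wuvmugguvb and kefufb both end in -b yet inflect differently (wuwuvmugguvb, kefufbir), so the final letter is not what conditions the rule; the second-to-last letter is.
"nupetopb" has second-to-last letter 'p'. The one such stem in the data (renulseps → pirenulseps) adds the prefix pi-, so the same rule applies.
So nupetopb → pinupetopb.

pinupetopb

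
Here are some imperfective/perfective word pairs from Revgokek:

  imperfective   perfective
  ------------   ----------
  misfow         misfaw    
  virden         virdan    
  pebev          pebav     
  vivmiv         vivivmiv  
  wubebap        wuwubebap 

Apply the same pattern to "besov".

besav

pebev and vivmiv both end in -v yet inflect differently (pebav, vivivmiv), so the final letter is not what conditions the rule; the last vowel is.
"besov" has last vowel 'o'. The one such stem in the data (misfow → misfaw) changes the last vowel to 'a' (as do virden, pebev), so the same rule applies.
So besov → besav.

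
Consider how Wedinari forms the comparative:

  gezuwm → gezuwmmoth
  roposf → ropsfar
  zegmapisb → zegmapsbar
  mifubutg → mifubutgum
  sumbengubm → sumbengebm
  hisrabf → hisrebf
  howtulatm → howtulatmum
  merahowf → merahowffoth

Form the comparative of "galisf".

galsfar

"galisf" has second-to-last letter 's'. The stems whose second-to-last letter is 's' (roposf → ropsfar, zegmapisb → zegmapsbar) delete the last vowel and add -ar.
So galisf → galsfar.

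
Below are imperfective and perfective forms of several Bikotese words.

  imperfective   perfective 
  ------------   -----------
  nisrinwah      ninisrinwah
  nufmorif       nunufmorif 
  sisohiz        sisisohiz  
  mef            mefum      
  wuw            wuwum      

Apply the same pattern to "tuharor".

nufmorif and mef both end in -f yet inflect differently (nunufmorif, mefum), so the final letter is not what conditions the rule; the number of vowels is.
"tuharor" has 3 vowels. The stems with 3 vowels (nisrinwah → ninisrinwah, nufmorif → nunufmorif, sisohiz → sisisohiz) repeat the first consonant+vowel as a prefix.
The other pattern: stems with 1 vowel add -um.
So tuharor → tutuharor.

tutuharor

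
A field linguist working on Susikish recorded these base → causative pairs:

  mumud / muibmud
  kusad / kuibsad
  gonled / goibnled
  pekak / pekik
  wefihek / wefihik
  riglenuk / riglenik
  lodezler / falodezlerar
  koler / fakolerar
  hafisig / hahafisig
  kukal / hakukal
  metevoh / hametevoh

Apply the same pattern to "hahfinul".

kusad and pekak both have last vowel 'a' yet inflect differently (kuibsad, pekik), so the last vowel is not what conditions the rule; the final letter is.
"hahfinul" ends in -l. The one such stem in the data (kukal → hakukal) adds the prefix ha-, so the same rule applies.
The other patterns: stems ending in -d insert -ib- after the first vowel; stems ending in -k change the last vowel to 'i'; stems ending in -r add fa- … -ar around the stem.
So hahfinul → hahahfinul.

hahahfinul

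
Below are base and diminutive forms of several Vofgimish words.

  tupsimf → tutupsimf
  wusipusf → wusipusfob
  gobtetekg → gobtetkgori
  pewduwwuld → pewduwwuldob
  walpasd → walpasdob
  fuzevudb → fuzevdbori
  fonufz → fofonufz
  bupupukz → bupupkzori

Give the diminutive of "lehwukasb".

lehwukasbob

bupupukz and fonufz both end in -z yet inflect differently (bupupkzori, fofonufz), so the final letter is not what conditions the rule; the second-to-last letter is.
"lehwukasb" has second-to-last letter 's'. The stems whose second-to-last letter is 's' (walpasd → walpasdob, wusipusf → wusipusfob) add -ob.
The other patterns: stems whose second-to-last letter is 'd' or 'k' delete the last vowel and add -ori; stems whose second-to-last letter is 'f' or 'm' repeat the first consonant+vowel as a prefix.
So lehwukasb → lehwukasbob.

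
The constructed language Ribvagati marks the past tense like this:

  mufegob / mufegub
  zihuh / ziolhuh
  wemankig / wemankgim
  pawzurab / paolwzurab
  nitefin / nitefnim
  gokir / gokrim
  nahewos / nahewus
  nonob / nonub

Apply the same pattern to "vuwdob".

mufegob and pawzurab both end in -b yet inflect differently (mufegub, paolwzurab), so the final letter is not what conditions the rule; the last vowel is.
"vuwdob" has last vowel 'o'. The stems whose last vowel is 'o' (mufegob → mufegub, nonob → nonub, nahewos → nahewus) change the last vowel to 'u'.
So vuwdob → vuwdub.

vuwdub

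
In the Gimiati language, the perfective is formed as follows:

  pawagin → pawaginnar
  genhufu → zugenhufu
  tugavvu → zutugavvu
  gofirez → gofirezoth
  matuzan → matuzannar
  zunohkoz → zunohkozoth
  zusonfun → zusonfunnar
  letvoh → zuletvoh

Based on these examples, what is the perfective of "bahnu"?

zubahnu

zusonfun and genhufu both have last vowel 'u' yet inflect differently (zusonfunnar, zugenhufu), so the last vowel is not what conditions the rule; the final letter is.
"bahnu" ends in -u. The stems ending in -u (genhufu → zugenhufu, tugavvu → zutugavvu) add the prefix zu-.
The other patterns: stems ending in -n double the final consonant and add -ar; stems ending in -z add -oth.
So bahnu → zubahnu.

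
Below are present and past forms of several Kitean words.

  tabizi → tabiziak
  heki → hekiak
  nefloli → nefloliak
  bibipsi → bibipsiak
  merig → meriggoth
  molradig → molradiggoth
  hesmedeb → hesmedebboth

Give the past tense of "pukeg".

pukeggoth

"pukeg" ends in -g. The stems ending in -g (merig → meriggoth, molradig → molradiggoth) double the final consonant and add -oth.
The other pattern: stems ending in -i add -ak.
So pukeg → pukeggoth.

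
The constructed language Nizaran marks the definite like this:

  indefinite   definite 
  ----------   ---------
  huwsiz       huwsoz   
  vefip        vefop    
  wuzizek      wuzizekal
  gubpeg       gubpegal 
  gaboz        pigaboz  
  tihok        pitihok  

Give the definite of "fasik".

huwsiz and gaboz both end in -z yet inflect differently (huwsoz, pigaboz), so the final letter is not what conditions the rule; the last vowel is.
"fasik" has last vowel 'i'. The stems whose last vowel is 'i' (huwsiz → huwsoz, vefip → vefop) change the last vowel to 'o'.
The other patterns: stems whose last vowel is 'e' add -al; stems whose last vowel is 'o' add the prefix pi-.
So fasik → fasok.

fasok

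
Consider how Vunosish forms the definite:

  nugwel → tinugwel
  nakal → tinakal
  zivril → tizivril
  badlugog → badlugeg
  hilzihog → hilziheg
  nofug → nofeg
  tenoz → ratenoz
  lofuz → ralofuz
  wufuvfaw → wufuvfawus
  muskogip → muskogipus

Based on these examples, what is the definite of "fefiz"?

rafefiz

"fefiz" ends in -z. The stems ending in -z (tenoz → ratenoz, lofuz → ralofuz) add the prefix ra-.
The other patterns: stems ending in -l add the prefix ti-; stems ending in -g change the last vowel to 'e'; stems ending in -p or -w add -us.
So fefiz → rafefiz.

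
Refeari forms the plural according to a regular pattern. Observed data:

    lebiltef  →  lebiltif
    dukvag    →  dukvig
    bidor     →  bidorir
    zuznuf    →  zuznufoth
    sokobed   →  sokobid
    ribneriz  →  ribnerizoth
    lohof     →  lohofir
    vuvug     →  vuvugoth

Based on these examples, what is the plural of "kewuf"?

kewufoth

lebiltef and lohof both end in -f yet inflect differently (lebiltif, lohofir), so the final letter is not what conditions the rule; the last vowel is.
"kewuf" has last vowel 'u'. The stems whose last vowel is 'u' (vuvug → vuvugoth, zuznuf → zuznufoth) add -oth.
So kewuf → kewufoth.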